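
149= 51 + 98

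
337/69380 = 337/69380=0.00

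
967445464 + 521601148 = 1489046612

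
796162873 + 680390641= 1476553514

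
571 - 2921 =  - 2350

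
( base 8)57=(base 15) 32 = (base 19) 29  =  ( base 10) 47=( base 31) 1g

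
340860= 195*1748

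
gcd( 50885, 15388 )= 1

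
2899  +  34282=37181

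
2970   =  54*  55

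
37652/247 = 152 + 108/247=152.44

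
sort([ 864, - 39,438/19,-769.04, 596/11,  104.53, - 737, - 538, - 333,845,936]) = [ - 769.04,-737 , - 538, - 333, - 39,438/19, 596/11,  104.53, 845, 864,936]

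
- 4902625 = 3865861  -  8768486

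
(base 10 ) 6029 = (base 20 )f19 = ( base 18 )10ah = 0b1011110001101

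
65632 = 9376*7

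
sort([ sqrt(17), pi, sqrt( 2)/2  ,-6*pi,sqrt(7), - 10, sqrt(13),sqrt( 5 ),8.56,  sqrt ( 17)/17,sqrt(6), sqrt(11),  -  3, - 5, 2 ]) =[  -  6 * pi,  -  10, - 5, - 3, sqrt(17 )/17,sqrt( 2) /2, 2,sqrt( 5),  sqrt(6) , sqrt(7 ),pi, sqrt (11), sqrt( 13) , sqrt( 17), 8.56] 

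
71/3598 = 71/3598 = 0.02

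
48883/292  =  167 + 119/292 = 167.41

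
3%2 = 1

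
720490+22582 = 743072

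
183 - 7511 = -7328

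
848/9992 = 106/1249 = 0.08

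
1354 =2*677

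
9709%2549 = 2062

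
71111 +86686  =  157797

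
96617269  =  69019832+27597437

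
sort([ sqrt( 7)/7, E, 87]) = [ sqrt(7)/7, E, 87 ] 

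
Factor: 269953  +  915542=1185495 = 3^1*5^1 * 17^1*4649^1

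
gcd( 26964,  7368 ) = 12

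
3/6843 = 1/2281 = 0.00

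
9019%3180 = 2659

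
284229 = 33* 8613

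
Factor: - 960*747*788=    - 565090560 = - 2^8*3^3*5^1*83^1*197^1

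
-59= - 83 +24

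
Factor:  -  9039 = - 3^1*23^1*131^1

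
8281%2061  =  37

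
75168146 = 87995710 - 12827564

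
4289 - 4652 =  - 363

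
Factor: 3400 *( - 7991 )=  -2^3*5^2*  17^1* 61^1*131^1=-27169400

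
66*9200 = 607200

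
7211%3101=1009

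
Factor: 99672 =2^3 * 3^1 * 4153^1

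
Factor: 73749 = 3^1*13^1*31^1*61^1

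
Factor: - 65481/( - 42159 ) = 47^( - 1 )*73^1  =  73/47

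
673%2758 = 673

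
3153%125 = 28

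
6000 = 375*16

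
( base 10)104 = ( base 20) 54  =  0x68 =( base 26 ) 40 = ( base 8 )150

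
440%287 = 153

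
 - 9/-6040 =9/6040 = 0.00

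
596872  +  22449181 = 23046053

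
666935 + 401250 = 1068185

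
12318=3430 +8888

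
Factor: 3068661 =3^1*443^1*2309^1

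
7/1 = 7 =7.00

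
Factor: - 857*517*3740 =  - 1657078060 = -2^2*5^1*11^2*17^1*47^1*857^1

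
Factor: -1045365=  -  3^1*5^1*69691^1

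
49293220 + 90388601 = 139681821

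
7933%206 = 105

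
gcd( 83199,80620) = 1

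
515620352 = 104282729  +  411337623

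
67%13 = 2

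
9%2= 1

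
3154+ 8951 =12105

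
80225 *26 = 2085850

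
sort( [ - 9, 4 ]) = [ - 9,4 ] 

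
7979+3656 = 11635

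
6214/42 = 147 + 20/21 = 147.95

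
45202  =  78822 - 33620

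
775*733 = 568075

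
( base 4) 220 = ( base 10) 40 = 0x28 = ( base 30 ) 1a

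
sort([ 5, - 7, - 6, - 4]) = [ - 7, - 6 , - 4 , 5] 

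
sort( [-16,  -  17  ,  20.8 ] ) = [ - 17,-16, 20.8 ] 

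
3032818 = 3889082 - 856264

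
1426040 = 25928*55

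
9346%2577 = 1615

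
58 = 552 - 494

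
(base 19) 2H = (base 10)55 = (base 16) 37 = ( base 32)1N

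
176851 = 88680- - 88171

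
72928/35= 72928/35 =2083.66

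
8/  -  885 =-1  +  877/885 = - 0.01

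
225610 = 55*4102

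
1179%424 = 331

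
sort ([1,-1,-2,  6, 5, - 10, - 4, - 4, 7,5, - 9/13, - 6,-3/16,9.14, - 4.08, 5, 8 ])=[ - 10,- 6,-4.08,  -  4,  -  4, - 2,-1, - 9/13,-3/16, 1, 5,5,5,6, 7, 8, 9.14]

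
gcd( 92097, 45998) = 1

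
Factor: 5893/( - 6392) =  - 2^(-3)*17^ ( - 1 ) * 47^( - 1) * 71^1*83^1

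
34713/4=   34713/4 =8678.25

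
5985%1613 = 1146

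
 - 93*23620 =-2196660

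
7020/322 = 3510/161 = 21.80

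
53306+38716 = 92022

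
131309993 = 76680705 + 54629288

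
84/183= 28/61 = 0.46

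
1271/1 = 1271 = 1271.00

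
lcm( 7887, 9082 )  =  299706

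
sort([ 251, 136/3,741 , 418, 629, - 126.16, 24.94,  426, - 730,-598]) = [ - 730, - 598, - 126.16,24.94,  136/3, 251, 418,426,629,  741] 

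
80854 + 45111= 125965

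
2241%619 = 384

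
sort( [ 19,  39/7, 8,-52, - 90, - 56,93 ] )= [ - 90, - 56, - 52,39/7, 8,19,93] 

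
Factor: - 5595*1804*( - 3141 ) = 31703306580 = 2^2*3^3*5^1 * 11^1*41^1* 349^1* 373^1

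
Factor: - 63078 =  - 2^1*3^1*10513^1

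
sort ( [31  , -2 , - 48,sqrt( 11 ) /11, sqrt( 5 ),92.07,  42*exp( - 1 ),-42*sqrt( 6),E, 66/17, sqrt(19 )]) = [ - 42*sqrt(6) , - 48, - 2,sqrt(11)/11,sqrt(5 ),E , 66/17,sqrt( 19 ),42*exp(  -  1),31,92.07 ] 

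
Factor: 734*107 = 78538 = 2^1*107^1 * 367^1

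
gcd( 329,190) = 1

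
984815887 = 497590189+487225698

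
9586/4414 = 4793/2207 = 2.17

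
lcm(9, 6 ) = 18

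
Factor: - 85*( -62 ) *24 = 2^4*3^1*5^1 *17^1 * 31^1 = 126480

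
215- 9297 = - 9082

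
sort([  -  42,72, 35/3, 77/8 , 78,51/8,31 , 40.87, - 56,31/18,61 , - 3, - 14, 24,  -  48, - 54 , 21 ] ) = [ - 56, - 54, - 48,-42, - 14, - 3 , 31/18, 51/8,77/8, 35/3,  21 , 24, 31, 40.87, 61,72,78 ]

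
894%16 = 14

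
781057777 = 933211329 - 152153552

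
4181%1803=575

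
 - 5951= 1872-7823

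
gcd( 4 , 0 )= 4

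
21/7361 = 21/7361   =  0.00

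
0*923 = 0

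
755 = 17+738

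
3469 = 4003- 534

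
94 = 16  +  78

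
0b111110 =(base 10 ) 62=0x3e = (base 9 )68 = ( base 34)1s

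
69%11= 3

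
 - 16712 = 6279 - 22991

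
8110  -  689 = 7421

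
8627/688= 12+371/688 = 12.54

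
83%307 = 83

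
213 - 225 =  - 12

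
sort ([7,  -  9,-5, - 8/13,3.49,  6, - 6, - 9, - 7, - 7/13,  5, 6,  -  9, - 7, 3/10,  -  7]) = [  -  9,-9, - 9, - 7,-7, - 7 , - 6, - 5, - 8/13,-7/13, 3/10,3.49, 5, 6 , 6,7]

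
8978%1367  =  776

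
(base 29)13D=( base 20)271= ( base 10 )941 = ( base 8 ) 1655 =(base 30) 11B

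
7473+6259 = 13732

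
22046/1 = 22046   =  22046.00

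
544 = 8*68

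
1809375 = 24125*75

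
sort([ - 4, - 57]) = [ - 57, - 4]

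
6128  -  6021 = 107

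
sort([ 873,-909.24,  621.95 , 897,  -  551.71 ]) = [ -909.24, - 551.71,621.95, 873 , 897]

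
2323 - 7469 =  - 5146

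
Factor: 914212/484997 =2^2*13^1*43^(-1 )*11279^ ( - 1 )*17581^1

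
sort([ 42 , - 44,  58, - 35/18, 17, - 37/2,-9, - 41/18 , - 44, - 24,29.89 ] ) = [ - 44, - 44, -24 , - 37/2, - 9, - 41/18, - 35/18,17, 29.89 , 42, 58] 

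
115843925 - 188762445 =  - 72918520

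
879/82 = 10 + 59/82  =  10.72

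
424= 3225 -2801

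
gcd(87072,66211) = 907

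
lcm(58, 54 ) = 1566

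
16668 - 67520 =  - 50852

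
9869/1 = 9869 =9869.00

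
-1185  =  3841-5026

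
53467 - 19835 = 33632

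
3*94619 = 283857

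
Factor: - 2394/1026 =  - 7/3=- 3^(- 1 ) * 7^1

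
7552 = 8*944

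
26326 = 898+25428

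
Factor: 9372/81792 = 2^(-5 )*3^(-1)*11^1 = 11/96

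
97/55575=97/55575 = 0.00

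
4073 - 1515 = 2558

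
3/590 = 3/590 = 0.01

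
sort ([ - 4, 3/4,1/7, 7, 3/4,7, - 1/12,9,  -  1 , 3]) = [ - 4,-1 , -1/12, 1/7, 3/4,3/4,3, 7,7, 9]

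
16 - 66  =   - 50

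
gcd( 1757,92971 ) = 1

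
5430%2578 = 274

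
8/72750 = 4/36375 = 0.00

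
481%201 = 79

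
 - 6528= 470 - 6998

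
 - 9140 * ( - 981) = 8966340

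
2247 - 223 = 2024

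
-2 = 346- 348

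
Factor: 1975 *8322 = 16435950= 2^1 *3^1 *5^2*19^1 * 73^1 * 79^1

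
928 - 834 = 94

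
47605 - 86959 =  - 39354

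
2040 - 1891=149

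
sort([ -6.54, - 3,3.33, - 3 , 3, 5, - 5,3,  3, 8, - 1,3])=[ - 6.54, - 5, - 3, - 3, - 1, 3,3, 3,  3,3.33,5,8]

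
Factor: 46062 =2^1*3^3*853^1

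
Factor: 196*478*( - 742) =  - 2^4*7^3*53^1*239^1 = - 69516496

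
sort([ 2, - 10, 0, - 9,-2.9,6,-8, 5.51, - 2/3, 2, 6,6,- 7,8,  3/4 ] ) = [ - 10,  -  9, - 8,-7,  -  2.9, - 2/3, 0,3/4, 2,2, 5.51,  6 , 6,6,8 ] 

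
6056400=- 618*(  -  9800 )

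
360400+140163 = 500563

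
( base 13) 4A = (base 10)62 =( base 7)116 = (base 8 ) 76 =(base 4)332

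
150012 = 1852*81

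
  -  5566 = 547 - 6113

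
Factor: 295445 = 5^1*37^1 * 1597^1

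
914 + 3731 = 4645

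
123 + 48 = 171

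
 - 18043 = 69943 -87986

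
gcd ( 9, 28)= 1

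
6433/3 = 6433/3= 2144.33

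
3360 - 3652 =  - 292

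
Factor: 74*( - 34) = -2516= - 2^2*17^1 * 37^1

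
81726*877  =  71673702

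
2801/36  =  77+29/36 = 77.81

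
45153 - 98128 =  - 52975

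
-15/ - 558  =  5/186 = 0.03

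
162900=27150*6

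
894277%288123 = 29908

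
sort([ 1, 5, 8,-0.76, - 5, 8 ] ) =[ - 5, - 0.76, 1, 5,8,  8] 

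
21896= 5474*4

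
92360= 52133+40227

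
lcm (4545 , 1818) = 9090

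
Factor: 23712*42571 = 2^5 * 3^1*13^1*19^1*42571^1 = 1009443552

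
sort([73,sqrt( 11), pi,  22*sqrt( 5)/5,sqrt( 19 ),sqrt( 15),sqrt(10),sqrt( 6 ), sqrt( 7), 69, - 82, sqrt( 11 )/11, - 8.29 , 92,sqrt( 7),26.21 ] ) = [ - 82,-8.29, sqrt( 11)/11, sqrt( 6), sqrt( 7), sqrt( 7), pi,sqrt( 10 )  ,  sqrt( 11), sqrt( 15 ), sqrt ( 19),22*sqrt(5)/5, 26.21, 69,73, 92] 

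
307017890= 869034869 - 562016979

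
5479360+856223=6335583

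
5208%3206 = 2002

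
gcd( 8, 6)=2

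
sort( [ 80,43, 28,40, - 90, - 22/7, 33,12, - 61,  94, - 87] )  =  [ - 90, - 87, - 61,  -  22/7,12,28,  33,40,43, 80,94 ]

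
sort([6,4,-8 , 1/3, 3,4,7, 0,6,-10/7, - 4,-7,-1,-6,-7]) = [ - 8,-7,-7 ,-6, - 4,-10/7, - 1,0, 1/3,3,4, 4, 6, 6, 7] 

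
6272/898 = 6 + 442/449  =  6.98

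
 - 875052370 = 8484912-883537282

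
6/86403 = 2/28801  =  0.00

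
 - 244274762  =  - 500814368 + 256539606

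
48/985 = 48/985 = 0.05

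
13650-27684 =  - 14034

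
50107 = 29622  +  20485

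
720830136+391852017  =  1112682153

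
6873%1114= 189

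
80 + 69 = 149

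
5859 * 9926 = 58156434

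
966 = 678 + 288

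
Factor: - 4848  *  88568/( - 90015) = 2^7*5^ ( - 1 )*17^( -1)*101^1*353^( - 1 )*11071^1 = 143125888/30005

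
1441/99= 131/9 = 14.56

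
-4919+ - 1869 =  - 6788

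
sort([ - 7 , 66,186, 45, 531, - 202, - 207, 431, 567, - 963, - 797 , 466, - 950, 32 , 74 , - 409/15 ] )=[-963, - 950 , - 797, - 207, - 202, - 409/15 ,  -  7,32 , 45, 66,  74,  186,431,466, 531,  567]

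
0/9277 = 0 = 0.00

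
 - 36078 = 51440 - 87518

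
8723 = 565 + 8158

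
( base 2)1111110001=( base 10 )1009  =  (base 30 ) 13J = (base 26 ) 1cl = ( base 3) 1101101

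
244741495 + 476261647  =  721003142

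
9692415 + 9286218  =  18978633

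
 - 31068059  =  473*(  -  65683 ) 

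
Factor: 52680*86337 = 4548233160=2^3*3^3 * 5^1*53^1*181^1*439^1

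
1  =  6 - 5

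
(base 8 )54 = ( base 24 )1K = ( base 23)1L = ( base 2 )101100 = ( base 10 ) 44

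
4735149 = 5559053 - 823904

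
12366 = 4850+7516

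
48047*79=3795713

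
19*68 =1292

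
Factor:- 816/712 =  - 102/89 = -  2^1 * 3^1 * 17^1*89^( - 1 ) 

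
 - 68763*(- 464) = 31906032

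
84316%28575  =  27166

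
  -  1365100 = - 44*31025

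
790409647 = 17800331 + 772609316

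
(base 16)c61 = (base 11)2421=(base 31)397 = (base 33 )2u1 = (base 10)3169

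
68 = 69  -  1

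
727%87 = 31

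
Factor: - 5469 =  - 3^1*1823^1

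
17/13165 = 17/13165 = 0.00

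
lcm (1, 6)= 6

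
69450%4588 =630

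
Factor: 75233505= 3^1*5^1*409^1*12263^1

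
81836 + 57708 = 139544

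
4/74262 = 2/37131 = 0.00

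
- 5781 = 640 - 6421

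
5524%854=400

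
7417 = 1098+6319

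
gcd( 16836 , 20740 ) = 244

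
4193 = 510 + 3683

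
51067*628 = 32070076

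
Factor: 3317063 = 43^1*77141^1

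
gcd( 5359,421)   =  1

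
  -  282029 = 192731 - 474760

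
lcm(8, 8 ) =8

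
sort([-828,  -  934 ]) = [ - 934, -828]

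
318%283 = 35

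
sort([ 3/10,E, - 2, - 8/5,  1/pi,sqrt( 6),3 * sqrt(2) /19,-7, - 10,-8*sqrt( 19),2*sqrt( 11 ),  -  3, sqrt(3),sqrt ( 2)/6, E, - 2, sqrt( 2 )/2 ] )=[-8 * sqrt ( 19) , - 10,-7, - 3, - 2,-2, -8/5,3*sqrt(2 ) /19,sqrt( 2 ) /6,3/10,1/pi, sqrt(2 )/2,sqrt(3),sqrt( 6), E,E,2 * sqrt( 11 ) ]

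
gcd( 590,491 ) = 1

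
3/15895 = 3/15895=0.00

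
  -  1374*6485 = - 8910390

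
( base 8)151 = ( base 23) 4D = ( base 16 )69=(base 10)105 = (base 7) 210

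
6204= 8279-2075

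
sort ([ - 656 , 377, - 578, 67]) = [-656,  -  578,67,377]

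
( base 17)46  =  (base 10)74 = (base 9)82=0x4a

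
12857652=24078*534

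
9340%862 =720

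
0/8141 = 0 = 0.00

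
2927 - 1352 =1575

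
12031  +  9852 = 21883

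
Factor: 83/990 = 2^( - 1)*3^( - 2)*5^( - 1 )*11^( -1 )*83^1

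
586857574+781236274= 1368093848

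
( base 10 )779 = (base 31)p4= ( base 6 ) 3335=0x30B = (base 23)1ak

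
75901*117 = 8880417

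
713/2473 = 713/2473= 0.29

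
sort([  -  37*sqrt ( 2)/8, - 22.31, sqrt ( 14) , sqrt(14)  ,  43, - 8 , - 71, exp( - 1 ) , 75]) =[ - 71, - 22.31, - 8, - 37*sqrt( 2) /8, exp(  -  1), sqrt( 14), sqrt( 14),43, 75]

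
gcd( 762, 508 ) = 254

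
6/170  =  3/85 = 0.04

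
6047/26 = 232 + 15/26 = 232.58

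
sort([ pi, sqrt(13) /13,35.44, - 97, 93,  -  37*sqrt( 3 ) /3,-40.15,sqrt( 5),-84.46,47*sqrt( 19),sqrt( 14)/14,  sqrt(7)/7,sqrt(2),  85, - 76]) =[-97 ,-84.46,- 76, - 40.15,-37*sqrt(3) /3, sqrt( 14 ) /14,sqrt( 13 ) /13,sqrt( 7 ) /7, sqrt( 2), sqrt( 5 ), pi, 35.44 , 85, 93 , 47*sqrt( 19) ] 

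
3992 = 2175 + 1817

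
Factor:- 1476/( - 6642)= 2^1 * 3^( - 2)=2/9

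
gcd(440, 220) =220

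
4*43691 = 174764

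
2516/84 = 629/21 = 29.95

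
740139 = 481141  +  258998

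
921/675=1 + 82/225 = 1.36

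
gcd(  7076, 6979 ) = 1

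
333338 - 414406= - 81068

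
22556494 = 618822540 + -596266046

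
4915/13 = 4915/13 = 378.08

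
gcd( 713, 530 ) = 1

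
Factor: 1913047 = 1913047^1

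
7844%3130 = 1584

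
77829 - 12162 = 65667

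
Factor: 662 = 2^1*331^1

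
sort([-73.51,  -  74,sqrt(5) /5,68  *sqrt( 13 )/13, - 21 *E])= [ - 74, - 73.51,  -  21*E,sqrt( 5 ) /5, 68*sqrt(13) /13]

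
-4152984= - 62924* 66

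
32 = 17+15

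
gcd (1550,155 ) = 155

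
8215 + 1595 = 9810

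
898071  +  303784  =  1201855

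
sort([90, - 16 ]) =[ - 16, 90 ] 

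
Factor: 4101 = 3^1*1367^1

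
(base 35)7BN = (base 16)2317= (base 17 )1e17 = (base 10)8983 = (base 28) bcn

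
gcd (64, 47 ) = 1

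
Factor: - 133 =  -7^1*19^1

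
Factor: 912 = 2^4*3^1* 19^1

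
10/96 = 5/48 = 0.10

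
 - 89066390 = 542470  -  89608860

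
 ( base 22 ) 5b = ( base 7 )232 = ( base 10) 121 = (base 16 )79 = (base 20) 61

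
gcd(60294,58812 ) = 78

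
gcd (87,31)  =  1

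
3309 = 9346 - 6037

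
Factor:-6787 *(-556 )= 3773572=2^2*11^1*139^1 *617^1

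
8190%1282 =498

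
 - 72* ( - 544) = 39168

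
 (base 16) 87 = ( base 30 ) 4F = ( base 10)135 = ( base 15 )90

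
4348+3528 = 7876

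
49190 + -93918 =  - 44728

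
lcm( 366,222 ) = 13542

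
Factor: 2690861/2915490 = 2^( - 1 )*3^ ( -1)*5^ (  -  1)*157^(-1) * 313^1* 619^( - 1) * 8597^1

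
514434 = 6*85739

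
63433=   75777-12344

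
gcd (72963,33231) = 33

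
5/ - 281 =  - 1 + 276/281 = - 0.02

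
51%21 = 9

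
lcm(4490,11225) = 22450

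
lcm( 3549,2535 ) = 17745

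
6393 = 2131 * 3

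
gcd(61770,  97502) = 2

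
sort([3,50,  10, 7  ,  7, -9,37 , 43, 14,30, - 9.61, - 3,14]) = [ - 9.61,-9, - 3,3,7,7, 10, 14, 14, 30,37,43,50]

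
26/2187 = 26/2187 = 0.01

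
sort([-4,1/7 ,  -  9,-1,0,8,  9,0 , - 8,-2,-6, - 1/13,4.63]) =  [-9, - 8,-6, - 4, - 2,-1, - 1/13,0,0,1/7, 4.63, 8,  9]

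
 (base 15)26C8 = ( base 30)968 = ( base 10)8288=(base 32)830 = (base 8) 20140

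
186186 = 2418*77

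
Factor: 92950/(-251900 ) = - 169/458 = - 2^(-1)*13^2*229^( - 1)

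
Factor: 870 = 2^1*3^1*5^1 * 29^1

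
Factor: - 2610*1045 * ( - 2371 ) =6466783950 =2^1 * 3^2*5^2*11^1*19^1*29^1* 2371^1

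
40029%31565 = 8464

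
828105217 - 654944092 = 173161125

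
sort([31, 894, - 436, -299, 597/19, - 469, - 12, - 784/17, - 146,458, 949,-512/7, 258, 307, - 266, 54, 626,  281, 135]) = [ - 469,-436, - 299,-266, - 146, - 512/7, - 784/17, - 12,31, 597/19,54, 135, 258, 281, 307 , 458, 626,894, 949]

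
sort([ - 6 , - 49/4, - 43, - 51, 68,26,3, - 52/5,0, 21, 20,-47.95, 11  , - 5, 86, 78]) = [ - 51  , - 47.95 , - 43,-49/4, - 52/5, - 6,  -  5, 0, 3,  11 , 20 , 21,  26,68  ,  78,86]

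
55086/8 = 27543/4 = 6885.75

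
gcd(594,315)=9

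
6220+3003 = 9223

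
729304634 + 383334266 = 1112638900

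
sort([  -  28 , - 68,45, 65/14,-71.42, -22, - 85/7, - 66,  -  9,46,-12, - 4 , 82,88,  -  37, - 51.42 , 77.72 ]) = [ - 71.42, - 68, - 66,  -  51.42, - 37,-28, - 22,- 85/7, - 12,- 9 , - 4,65/14  ,  45,  46,77.72, 82,88 ]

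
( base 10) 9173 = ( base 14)34B3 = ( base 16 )23d5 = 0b10001111010101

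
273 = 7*39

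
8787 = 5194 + 3593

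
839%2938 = 839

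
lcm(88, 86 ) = 3784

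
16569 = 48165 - 31596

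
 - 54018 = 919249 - 973267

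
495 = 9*55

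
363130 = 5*72626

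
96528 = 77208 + 19320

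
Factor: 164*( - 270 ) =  - 2^3*3^3*5^1* 41^1 = - 44280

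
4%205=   4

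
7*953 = 6671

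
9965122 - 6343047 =3622075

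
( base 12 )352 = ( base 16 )1ee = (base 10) 494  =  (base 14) 274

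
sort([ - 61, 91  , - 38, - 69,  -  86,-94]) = [ - 94,- 86, - 69, - 61,- 38, 91] 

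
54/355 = 54/355 = 0.15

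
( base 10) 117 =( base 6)313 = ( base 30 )3r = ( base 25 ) 4H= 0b1110101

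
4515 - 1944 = 2571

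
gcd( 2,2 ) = 2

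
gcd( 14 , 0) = 14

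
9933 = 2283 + 7650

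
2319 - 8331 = -6012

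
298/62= 4  +  25/31 = 4.81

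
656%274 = 108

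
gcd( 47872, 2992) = 2992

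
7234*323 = 2336582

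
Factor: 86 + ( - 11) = 75 = 3^1 * 5^2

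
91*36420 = 3314220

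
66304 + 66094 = 132398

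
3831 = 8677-4846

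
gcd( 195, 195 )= 195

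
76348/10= 38174/5 = 7634.80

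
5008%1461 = 625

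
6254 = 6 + 6248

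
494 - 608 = -114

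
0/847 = 0  =  0.00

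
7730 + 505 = 8235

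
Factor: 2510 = 2^1*5^1*251^1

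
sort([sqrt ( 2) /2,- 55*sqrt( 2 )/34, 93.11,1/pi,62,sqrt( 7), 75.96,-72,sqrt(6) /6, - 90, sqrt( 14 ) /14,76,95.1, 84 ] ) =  [ - 90,-72,-55*sqrt(2 ) /34,sqrt(14 ) /14, 1/pi,sqrt(6) /6,sqrt( 2)/2,  sqrt( 7 ) , 62,75.96,76,84,93.11, 95.1]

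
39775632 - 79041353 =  - 39265721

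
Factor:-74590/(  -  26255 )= 2^1 * 59^(-1) * 89^( - 1)*7459^1 = 14918/5251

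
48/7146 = 8/1191 = 0.01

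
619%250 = 119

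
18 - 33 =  - 15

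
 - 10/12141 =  - 1 + 12131/12141 = - 0.00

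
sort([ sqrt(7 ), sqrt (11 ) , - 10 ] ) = [ - 10,sqrt(7),  sqrt(11)]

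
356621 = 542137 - 185516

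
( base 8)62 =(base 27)1N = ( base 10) 50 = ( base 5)200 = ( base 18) 2e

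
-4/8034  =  -1 + 4015/4017 =-  0.00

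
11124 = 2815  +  8309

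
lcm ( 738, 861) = 5166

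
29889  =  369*81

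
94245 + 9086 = 103331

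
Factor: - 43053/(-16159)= 381/143=3^1*11^(-1) * 13^(-1 )*127^1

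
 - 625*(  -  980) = 612500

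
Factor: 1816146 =2^1*3^2*163^1*619^1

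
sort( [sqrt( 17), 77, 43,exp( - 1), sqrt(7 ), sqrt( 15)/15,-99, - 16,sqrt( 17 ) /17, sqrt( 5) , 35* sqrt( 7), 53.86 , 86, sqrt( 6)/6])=[ - 99, - 16,sqrt( 17)/17,sqrt( 15) /15,exp(-1), sqrt( 6 )/6,  sqrt(5 ), sqrt( 7), sqrt(17), 43, 53.86,  77,86, 35*sqrt(7 ) ] 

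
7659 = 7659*1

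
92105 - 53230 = 38875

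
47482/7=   6783 + 1/7 = 6783.14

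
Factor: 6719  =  6719^1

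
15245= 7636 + 7609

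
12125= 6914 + 5211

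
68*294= 19992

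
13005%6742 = 6263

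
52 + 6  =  58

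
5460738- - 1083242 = 6543980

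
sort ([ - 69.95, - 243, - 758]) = [-758,  -  243 ,  -  69.95 ]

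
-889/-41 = 889/41=   21.68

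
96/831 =32/277=0.12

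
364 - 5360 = - 4996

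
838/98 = 8+27/49 =8.55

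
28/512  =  7/128= 0.05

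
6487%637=117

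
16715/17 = 16715/17  =  983.24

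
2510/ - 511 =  - 5 + 45/511 = - 4.91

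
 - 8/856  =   - 1/107 = - 0.01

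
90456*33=2985048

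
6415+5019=11434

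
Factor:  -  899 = -29^1*31^1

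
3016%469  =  202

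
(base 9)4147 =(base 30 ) 3ba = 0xbe0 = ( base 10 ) 3040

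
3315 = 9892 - 6577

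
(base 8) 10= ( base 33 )8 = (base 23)8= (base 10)8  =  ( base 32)8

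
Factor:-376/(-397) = 2^3*47^1*397^( - 1) 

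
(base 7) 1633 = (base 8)1225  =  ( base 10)661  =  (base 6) 3021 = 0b1010010101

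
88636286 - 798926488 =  - 710290202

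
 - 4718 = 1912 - 6630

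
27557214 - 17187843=10369371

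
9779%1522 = 647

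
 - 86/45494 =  -1 + 528/529 = - 0.00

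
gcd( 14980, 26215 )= 3745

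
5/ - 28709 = - 5/28709 = - 0.00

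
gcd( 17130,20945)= 5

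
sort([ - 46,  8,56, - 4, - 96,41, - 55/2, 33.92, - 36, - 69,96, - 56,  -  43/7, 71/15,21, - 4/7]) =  [-96,  -  69,  -  56 ,-46, - 36 , - 55/2,  -  43/7,-4, - 4/7,  71/15,8, 21,  33.92, 41,56, 96]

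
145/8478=145/8478 = 0.02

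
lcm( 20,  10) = 20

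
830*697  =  578510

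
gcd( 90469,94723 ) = 1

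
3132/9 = 348 = 348.00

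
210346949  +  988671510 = 1199018459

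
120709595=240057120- 119347525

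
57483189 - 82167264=- 24684075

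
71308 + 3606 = 74914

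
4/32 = 1/8 = 0.12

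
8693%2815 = 248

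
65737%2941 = 1035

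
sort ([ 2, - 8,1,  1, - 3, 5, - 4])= [ - 8, - 4, - 3,1,1, 2, 5]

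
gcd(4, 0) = 4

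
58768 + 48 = 58816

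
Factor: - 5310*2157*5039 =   -  57715043130 =- 2^1*3^3 * 5^1*59^1*719^1*5039^1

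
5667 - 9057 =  - 3390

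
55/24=2  +  7/24 = 2.29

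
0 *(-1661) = 0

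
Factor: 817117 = 7^1* 116731^1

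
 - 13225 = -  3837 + -9388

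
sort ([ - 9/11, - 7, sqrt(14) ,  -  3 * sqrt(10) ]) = [ - 3 * sqrt( 10 ), - 7, -9/11,sqrt( 14)] 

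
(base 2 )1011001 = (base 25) 3E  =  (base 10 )89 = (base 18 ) 4h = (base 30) 2t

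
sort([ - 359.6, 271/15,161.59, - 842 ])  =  [ - 842, - 359.6, 271/15,161.59]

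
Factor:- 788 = - 2^2 * 197^1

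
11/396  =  1/36 = 0.03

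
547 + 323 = 870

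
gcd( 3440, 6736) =16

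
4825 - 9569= - 4744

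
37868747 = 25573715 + 12295032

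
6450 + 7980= 14430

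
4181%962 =333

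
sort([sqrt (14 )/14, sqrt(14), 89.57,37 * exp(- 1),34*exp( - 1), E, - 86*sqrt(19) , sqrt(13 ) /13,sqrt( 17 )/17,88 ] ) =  [ - 86 * sqrt(19),sqrt (17 ) /17,sqrt( 14 )/14 , sqrt ( 13)/13, E,sqrt( 14), 34 * exp( - 1),37*exp( - 1 )  ,  88, 89.57]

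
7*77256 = 540792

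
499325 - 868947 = -369622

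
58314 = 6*9719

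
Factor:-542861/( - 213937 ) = 11^1*17^1 * 349^( - 1)*613^( -1)*2903^1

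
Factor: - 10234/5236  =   - 2^( - 1 )*  11^( - 1) * 43^1 = - 43/22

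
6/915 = 2/305  =  0.01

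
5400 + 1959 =7359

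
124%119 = 5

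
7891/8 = 986 + 3/8 = 986.38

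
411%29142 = 411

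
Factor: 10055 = 5^1 * 2011^1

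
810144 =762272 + 47872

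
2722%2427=295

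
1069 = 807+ 262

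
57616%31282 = 26334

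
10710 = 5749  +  4961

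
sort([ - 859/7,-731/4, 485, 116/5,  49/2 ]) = [-731/4,-859/7, 116/5,  49/2,485]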